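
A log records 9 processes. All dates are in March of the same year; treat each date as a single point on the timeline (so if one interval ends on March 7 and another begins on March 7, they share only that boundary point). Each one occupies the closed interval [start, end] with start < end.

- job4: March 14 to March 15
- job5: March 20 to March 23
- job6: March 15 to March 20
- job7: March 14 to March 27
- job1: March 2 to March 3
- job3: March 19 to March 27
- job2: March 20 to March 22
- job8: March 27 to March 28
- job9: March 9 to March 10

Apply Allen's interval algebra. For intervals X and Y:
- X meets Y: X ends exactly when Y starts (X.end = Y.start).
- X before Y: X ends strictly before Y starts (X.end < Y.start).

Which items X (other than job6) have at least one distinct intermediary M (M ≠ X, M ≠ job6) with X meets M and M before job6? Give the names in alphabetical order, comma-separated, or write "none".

none

Target job6 = [March 15, March 20].
Intermediaries M with M before job6: job1, job9.
Via job1 — items with X meets job1: none.
Via job9 — items with X meets job9: none.
Union: none.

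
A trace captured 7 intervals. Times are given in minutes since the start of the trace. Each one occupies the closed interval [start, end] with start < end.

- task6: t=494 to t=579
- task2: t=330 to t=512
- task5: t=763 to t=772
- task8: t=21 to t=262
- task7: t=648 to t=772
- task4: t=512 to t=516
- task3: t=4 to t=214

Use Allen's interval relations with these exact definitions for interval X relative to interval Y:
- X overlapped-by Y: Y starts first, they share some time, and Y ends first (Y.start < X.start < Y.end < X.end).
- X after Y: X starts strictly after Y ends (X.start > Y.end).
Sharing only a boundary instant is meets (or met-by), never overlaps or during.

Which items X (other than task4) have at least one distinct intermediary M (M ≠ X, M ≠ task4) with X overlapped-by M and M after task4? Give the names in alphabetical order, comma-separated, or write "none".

none

Target task4 = [t=512, t=516].
Intermediaries M with M after task4: task5, task7.
Via task5 — items with X overlapped-by task5: none.
Via task7 — items with X overlapped-by task7: none.
Union: none.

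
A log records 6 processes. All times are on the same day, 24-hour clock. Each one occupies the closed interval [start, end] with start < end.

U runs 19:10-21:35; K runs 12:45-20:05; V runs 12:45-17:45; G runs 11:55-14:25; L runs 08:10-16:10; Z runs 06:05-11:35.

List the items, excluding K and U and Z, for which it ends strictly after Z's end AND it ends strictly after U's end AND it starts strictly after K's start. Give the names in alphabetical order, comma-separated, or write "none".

none

Conditions: its end is strictly after Z's end (X.end > 11:35) AND its end is strictly after U's end (X.end > 21:35) AND its start is strictly after K's start (X.start > 12:45).
G: end 14:25 > 11:35? ✓; end 14:25 > 21:35? ✗; start 11:55 > 12:45? ✗ → no.
L: end 16:10 > 11:35? ✓; end 16:10 > 21:35? ✗; start 08:10 > 12:45? ✗ → no.
V: end 17:45 > 11:35? ✓; end 17:45 > 21:35? ✗; start 12:45 > 12:45? ✗ → no.
Result: none.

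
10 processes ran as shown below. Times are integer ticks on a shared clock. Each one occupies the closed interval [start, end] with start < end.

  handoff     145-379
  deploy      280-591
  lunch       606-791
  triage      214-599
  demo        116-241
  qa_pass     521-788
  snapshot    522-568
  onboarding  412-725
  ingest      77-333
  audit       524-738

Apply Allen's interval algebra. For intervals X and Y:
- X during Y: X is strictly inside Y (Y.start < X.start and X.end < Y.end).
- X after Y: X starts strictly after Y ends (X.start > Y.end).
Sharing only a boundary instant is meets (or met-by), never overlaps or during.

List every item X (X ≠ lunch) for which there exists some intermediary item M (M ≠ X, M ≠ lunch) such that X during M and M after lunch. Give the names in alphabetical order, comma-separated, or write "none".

Target lunch = [606, 791].
Intermediaries M with M after lunch: none.
Union: none.

none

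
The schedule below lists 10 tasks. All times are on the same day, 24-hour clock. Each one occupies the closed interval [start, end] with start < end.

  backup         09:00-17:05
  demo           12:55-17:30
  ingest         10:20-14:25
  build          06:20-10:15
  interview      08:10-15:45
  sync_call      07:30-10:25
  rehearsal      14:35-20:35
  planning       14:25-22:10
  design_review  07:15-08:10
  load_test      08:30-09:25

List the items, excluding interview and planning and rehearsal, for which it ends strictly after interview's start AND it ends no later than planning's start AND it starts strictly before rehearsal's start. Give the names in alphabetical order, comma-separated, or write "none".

Conditions: its end is strictly after interview's start (X.end > 08:10) AND its end is no later than planning's start (X.end <= 14:25) AND its start is strictly before rehearsal's start (X.start < 14:35).
backup: end 17:05 > 08:10? ✓; end 17:05 <= 14:25? ✗; start 09:00 < 14:35? ✓ → no.
build: end 10:15 > 08:10? ✓; end 10:15 <= 14:25? ✓; start 06:20 < 14:35? ✓ → yes.
demo: end 17:30 > 08:10? ✓; end 17:30 <= 14:25? ✗; start 12:55 < 14:35? ✓ → no.
design_review: end 08:10 > 08:10? ✗; end 08:10 <= 14:25? ✓; start 07:15 < 14:35? ✓ → no.
ingest: end 14:25 > 08:10? ✓; end 14:25 <= 14:25? ✓; start 10:20 < 14:35? ✓ → yes.
load_test: end 09:25 > 08:10? ✓; end 09:25 <= 14:25? ✓; start 08:30 < 14:35? ✓ → yes.
sync_call: end 10:25 > 08:10? ✓; end 10:25 <= 14:25? ✓; start 07:30 < 14:35? ✓ → yes.
Result: build, ingest, load_test, sync_call.

build, ingest, load_test, sync_call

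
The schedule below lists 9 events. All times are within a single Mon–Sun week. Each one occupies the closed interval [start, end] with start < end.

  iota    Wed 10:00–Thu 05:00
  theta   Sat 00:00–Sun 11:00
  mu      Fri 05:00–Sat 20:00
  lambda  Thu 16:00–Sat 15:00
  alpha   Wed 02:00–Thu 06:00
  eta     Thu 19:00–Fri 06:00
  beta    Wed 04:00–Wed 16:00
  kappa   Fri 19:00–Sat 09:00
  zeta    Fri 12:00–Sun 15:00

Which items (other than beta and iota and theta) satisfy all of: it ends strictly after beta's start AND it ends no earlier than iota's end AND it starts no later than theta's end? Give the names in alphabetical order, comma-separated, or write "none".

Conditions: its end is strictly after beta's start (X.end > Wed 04:00) AND its end is no earlier than iota's end (X.end >= Thu 05:00) AND its start is no later than theta's end (X.start <= Sun 11:00).
alpha: end Thu 06:00 > Wed 04:00? ✓; end Thu 06:00 >= Thu 05:00? ✓; start Wed 02:00 <= Sun 11:00? ✓ → yes.
eta: end Fri 06:00 > Wed 04:00? ✓; end Fri 06:00 >= Thu 05:00? ✓; start Thu 19:00 <= Sun 11:00? ✓ → yes.
kappa: end Sat 09:00 > Wed 04:00? ✓; end Sat 09:00 >= Thu 05:00? ✓; start Fri 19:00 <= Sun 11:00? ✓ → yes.
lambda: end Sat 15:00 > Wed 04:00? ✓; end Sat 15:00 >= Thu 05:00? ✓; start Thu 16:00 <= Sun 11:00? ✓ → yes.
mu: end Sat 20:00 > Wed 04:00? ✓; end Sat 20:00 >= Thu 05:00? ✓; start Fri 05:00 <= Sun 11:00? ✓ → yes.
zeta: end Sun 15:00 > Wed 04:00? ✓; end Sun 15:00 >= Thu 05:00? ✓; start Fri 12:00 <= Sun 11:00? ✓ → yes.
Result: alpha, eta, kappa, lambda, mu, zeta.

alpha, eta, kappa, lambda, mu, zeta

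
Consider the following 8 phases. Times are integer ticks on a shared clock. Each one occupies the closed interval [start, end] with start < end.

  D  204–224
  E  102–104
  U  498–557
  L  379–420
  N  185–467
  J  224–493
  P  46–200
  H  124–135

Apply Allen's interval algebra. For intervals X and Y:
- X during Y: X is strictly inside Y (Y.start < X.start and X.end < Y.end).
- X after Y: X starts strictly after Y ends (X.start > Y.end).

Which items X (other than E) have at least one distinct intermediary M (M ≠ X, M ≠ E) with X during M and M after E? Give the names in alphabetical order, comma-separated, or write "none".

Target E = [102, 104].
Intermediaries M with M after E: D, H, J, L, N, U.
Via D — items with X during D: none.
Via H — items with X during H: none.
Via J — items with X during J: L.
Via L — items with X during L: none.
Via N — items with X during N: D, L.
Via U — items with X during U: none.
Union: D, L.

D, L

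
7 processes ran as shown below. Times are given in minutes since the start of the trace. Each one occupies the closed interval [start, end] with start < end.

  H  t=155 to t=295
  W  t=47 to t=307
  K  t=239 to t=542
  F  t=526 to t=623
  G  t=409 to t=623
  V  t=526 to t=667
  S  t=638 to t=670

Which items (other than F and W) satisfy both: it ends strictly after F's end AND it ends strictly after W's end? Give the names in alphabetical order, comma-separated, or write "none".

S, V

Conditions: its end is strictly after F's end (X.end > t=623) AND its end is strictly after W's end (X.end > t=307).
G: end t=623 > t=623? ✗; end t=623 > t=307? ✓ → no.
H: end t=295 > t=623? ✗; end t=295 > t=307? ✗ → no.
K: end t=542 > t=623? ✗; end t=542 > t=307? ✓ → no.
S: end t=670 > t=623? ✓; end t=670 > t=307? ✓ → yes.
V: end t=667 > t=623? ✓; end t=667 > t=307? ✓ → yes.
Result: S, V.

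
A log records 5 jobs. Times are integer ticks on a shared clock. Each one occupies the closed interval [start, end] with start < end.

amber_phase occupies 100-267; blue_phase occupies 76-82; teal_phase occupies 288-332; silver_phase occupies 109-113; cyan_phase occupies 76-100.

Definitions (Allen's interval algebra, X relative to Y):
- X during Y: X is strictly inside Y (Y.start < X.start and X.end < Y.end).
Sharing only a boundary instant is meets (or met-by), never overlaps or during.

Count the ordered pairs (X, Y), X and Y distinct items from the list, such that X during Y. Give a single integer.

1

Checking all 20 ordered pairs for relation 'during'; matching pairs in alphabetical order:
(silver_phase, amber_phase): silver_phase during amber_phase ✓
Count: 1.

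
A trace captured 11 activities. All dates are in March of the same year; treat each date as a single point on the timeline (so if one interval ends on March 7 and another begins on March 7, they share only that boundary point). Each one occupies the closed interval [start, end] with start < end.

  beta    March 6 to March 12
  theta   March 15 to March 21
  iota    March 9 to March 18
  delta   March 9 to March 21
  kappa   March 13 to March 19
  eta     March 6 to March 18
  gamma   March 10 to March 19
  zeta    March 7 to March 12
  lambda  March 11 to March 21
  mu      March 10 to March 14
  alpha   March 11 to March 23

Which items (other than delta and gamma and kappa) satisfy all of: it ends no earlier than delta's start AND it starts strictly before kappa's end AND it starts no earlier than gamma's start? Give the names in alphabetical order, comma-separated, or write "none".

alpha, lambda, mu, theta

Conditions: its end is no earlier than delta's start (X.end >= March 9) AND its start is strictly before kappa's end (X.start < March 19) AND its start is no earlier than gamma's start (X.start >= March 10).
alpha: end March 23 >= March 9? ✓; start March 11 < March 19? ✓; start March 11 >= March 10? ✓ → yes.
beta: end March 12 >= March 9? ✓; start March 6 < March 19? ✓; start March 6 >= March 10? ✗ → no.
eta: end March 18 >= March 9? ✓; start March 6 < March 19? ✓; start March 6 >= March 10? ✗ → no.
iota: end March 18 >= March 9? ✓; start March 9 < March 19? ✓; start March 9 >= March 10? ✗ → no.
lambda: end March 21 >= March 9? ✓; start March 11 < March 19? ✓; start March 11 >= March 10? ✓ → yes.
mu: end March 14 >= March 9? ✓; start March 10 < March 19? ✓; start March 10 >= March 10? ✓ → yes.
theta: end March 21 >= March 9? ✓; start March 15 < March 19? ✓; start March 15 >= March 10? ✓ → yes.
zeta: end March 12 >= March 9? ✓; start March 7 < March 19? ✓; start March 7 >= March 10? ✗ → no.
Result: alpha, lambda, mu, theta.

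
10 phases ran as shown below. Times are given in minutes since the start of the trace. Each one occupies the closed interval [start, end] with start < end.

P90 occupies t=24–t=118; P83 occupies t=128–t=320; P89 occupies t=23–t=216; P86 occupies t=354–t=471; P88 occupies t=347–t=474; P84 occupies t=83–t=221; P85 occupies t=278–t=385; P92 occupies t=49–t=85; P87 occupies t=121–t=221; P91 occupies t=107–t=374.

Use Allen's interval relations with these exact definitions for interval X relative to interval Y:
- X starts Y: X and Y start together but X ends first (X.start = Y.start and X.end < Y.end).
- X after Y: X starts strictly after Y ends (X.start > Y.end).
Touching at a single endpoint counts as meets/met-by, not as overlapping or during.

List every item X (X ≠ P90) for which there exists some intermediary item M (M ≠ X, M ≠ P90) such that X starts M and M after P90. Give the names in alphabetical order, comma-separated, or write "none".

none

Target P90 = [t=24, t=118].
Intermediaries M with M after P90: P83, P85, P86, P87, P88.
Via P83 — items with X starts P83: none.
Via P85 — items with X starts P85: none.
Via P86 — items with X starts P86: none.
Via P87 — items with X starts P87: none.
Via P88 — items with X starts P88: none.
Union: none.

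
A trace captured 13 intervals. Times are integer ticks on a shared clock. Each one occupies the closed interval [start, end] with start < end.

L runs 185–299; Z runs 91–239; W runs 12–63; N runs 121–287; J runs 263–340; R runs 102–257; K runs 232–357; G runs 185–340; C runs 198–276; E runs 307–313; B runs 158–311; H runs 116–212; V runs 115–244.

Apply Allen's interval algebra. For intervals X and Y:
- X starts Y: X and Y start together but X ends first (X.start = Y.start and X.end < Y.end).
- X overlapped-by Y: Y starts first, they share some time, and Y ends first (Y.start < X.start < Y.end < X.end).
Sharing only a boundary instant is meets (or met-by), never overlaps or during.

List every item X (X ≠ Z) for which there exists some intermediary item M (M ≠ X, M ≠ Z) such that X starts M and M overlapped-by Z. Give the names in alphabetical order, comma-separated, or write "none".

L

Target Z = [91, 239].
Intermediaries M with M overlapped-by Z: B, C, G, K, L, N, R, V.
Via B — items with X starts B: none.
Via C — items with X starts C: none.
Via G — items with X starts G: L.
Via K — items with X starts K: none.
Via L — items with X starts L: none.
Via N — items with X starts N: none.
Via R — items with X starts R: none.
Via V — items with X starts V: none.
Union: L.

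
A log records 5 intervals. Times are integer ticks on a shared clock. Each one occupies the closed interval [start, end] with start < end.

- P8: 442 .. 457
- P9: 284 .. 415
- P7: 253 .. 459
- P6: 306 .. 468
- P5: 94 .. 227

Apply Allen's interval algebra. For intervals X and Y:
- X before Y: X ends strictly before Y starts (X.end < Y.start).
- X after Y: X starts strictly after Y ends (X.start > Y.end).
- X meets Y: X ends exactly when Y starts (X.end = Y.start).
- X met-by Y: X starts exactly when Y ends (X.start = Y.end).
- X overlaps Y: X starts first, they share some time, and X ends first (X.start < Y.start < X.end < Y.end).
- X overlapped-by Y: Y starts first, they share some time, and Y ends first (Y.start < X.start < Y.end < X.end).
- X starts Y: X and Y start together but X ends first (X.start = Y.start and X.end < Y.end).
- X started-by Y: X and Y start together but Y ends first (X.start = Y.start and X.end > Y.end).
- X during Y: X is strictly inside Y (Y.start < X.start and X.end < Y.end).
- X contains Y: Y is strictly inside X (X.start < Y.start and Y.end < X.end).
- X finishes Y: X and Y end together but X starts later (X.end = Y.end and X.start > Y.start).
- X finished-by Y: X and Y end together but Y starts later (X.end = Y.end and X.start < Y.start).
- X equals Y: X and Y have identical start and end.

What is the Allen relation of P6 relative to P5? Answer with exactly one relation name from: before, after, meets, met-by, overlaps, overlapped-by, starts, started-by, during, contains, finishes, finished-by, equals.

after

P6 = [306, 468]; P5 = [94, 227].
Compare endpoints: P6.start > P5.start, P6.start > P5.end, P6.end > P5.start, P6.end > P5.end.
That pattern is 'after'.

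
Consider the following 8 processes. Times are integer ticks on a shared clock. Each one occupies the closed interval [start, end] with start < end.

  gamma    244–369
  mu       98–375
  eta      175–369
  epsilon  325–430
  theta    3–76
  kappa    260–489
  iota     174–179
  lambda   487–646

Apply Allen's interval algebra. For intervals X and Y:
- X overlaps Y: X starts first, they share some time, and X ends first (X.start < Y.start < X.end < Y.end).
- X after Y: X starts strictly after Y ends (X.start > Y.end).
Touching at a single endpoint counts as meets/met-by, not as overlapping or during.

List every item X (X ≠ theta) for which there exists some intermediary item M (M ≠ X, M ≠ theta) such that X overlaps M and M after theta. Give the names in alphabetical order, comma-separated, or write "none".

Target theta = [3, 76].
Intermediaries M with M after theta: epsilon, eta, gamma, iota, kappa, lambda, mu.
Via epsilon — items with X overlaps epsilon: eta, gamma, mu.
Via eta — items with X overlaps eta: iota.
Via gamma — items with X overlaps gamma: none.
Via iota — items with X overlaps iota: none.
Via kappa — items with X overlaps kappa: eta, gamma, mu.
Via lambda — items with X overlaps lambda: kappa.
Via mu — items with X overlaps mu: none.
Union: eta, gamma, iota, kappa, mu.

eta, gamma, iota, kappa, mu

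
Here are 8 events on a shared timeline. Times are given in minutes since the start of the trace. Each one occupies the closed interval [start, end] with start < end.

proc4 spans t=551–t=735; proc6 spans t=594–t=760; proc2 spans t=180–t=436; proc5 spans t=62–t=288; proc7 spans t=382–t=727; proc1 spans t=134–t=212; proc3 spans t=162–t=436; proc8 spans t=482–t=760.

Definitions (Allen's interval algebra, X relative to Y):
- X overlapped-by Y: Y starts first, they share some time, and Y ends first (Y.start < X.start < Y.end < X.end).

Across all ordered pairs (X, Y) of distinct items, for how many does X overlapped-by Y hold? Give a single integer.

Checking all 56 ordered pairs for relation 'overlapped-by'; matching pairs in alphabetical order:
(proc2, proc1): proc2 overlapped-by proc1 ✓
(proc2, proc5): proc2 overlapped-by proc5 ✓
(proc3, proc1): proc3 overlapped-by proc1 ✓
(proc3, proc5): proc3 overlapped-by proc5 ✓
(proc4, proc7): proc4 overlapped-by proc7 ✓
(proc6, proc4): proc6 overlapped-by proc4 ✓
(proc6, proc7): proc6 overlapped-by proc7 ✓
(proc7, proc2): proc7 overlapped-by proc2 ✓
(proc7, proc3): proc7 overlapped-by proc3 ✓
(proc8, proc7): proc8 overlapped-by proc7 ✓
Count: 10.

10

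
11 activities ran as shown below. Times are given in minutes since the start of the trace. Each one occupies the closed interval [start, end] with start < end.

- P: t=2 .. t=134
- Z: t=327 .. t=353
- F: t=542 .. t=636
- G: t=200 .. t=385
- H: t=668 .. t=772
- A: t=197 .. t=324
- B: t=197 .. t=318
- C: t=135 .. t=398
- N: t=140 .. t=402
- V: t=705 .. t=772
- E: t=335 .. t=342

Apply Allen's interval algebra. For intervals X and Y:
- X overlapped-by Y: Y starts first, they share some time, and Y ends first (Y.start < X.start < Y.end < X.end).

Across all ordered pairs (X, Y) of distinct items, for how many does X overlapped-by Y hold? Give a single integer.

3

Checking all 110 ordered pairs for relation 'overlapped-by'; matching pairs in alphabetical order:
(G, A): G overlapped-by A ✓
(G, B): G overlapped-by B ✓
(N, C): N overlapped-by C ✓
Count: 3.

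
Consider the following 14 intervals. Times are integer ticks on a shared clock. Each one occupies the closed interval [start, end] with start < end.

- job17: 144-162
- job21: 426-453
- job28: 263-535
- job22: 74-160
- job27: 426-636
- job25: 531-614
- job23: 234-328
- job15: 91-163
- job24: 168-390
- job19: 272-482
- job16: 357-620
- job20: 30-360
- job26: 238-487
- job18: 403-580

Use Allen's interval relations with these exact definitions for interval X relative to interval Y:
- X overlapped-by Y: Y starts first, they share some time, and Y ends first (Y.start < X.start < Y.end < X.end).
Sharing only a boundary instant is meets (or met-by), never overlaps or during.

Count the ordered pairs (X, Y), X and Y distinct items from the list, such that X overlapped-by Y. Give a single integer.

Checking all 182 ordered pairs for relation 'overlapped-by'; matching pairs in alphabetical order:
(job15, job22): job15 overlapped-by job22 ✓
(job16, job19): job16 overlapped-by job19 ✓
(job16, job20): job16 overlapped-by job20 ✓
(job16, job24): job16 overlapped-by job24 ✓
(job16, job26): job16 overlapped-by job26 ✓
(job16, job28): job16 overlapped-by job28 ✓
(job17, job22): job17 overlapped-by job22 ✓
(job18, job19): job18 overlapped-by job19 ✓
(job18, job26): job18 overlapped-by job26 ✓
(job18, job28): job18 overlapped-by job28 ✓
(job19, job20): job19 overlapped-by job20 ✓
(job19, job23): job19 overlapped-by job23 ✓
(job19, job24): job19 overlapped-by job24 ✓
(job24, job20): job24 overlapped-by job20 ✓
(job25, job18): job25 overlapped-by job18 ✓
(job25, job28): job25 overlapped-by job28 ✓
(job26, job20): job26 overlapped-by job20 ✓
(job26, job23): job26 overlapped-by job23 ✓
(job26, job24): job26 overlapped-by job24 ✓
(job27, job16): job27 overlapped-by job16 ✓
(job27, job18): job27 overlapped-by job18 ✓
(job27, job19): job27 overlapped-by job19 ✓
(job27, job26): job27 overlapped-by job26 ✓
(job27, job28): job27 overlapped-by job28 ✓
... plus 4 further pairs not listed.
Count: 28.

28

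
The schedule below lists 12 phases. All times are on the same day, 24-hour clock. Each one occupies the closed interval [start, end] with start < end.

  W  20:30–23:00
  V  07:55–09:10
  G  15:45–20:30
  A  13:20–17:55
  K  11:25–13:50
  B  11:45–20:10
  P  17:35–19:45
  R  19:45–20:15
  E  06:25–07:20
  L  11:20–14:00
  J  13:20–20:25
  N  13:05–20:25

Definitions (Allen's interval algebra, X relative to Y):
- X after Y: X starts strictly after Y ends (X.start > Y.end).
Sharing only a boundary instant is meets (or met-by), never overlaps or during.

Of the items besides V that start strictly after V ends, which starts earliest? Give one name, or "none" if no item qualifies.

Target V = [07:55, 09:10].
A [13:20, 17:55] → after → candidate.
B [11:45, 20:10] → after → candidate.
E [06:25, 07:20] → before → excluded.
G [15:45, 20:30] → after → candidate.
J [13:20, 20:25] → after → candidate.
K [11:25, 13:50] → after → candidate.
L [11:20, 14:00] → after → candidate.
N [13:05, 20:25] → after → candidate.
P [17:35, 19:45] → after → candidate.
R [19:45, 20:15] → after → candidate.
W [20:30, 23:00] → after → candidate.
Among candidates, earliest start is 11:20 → L.

L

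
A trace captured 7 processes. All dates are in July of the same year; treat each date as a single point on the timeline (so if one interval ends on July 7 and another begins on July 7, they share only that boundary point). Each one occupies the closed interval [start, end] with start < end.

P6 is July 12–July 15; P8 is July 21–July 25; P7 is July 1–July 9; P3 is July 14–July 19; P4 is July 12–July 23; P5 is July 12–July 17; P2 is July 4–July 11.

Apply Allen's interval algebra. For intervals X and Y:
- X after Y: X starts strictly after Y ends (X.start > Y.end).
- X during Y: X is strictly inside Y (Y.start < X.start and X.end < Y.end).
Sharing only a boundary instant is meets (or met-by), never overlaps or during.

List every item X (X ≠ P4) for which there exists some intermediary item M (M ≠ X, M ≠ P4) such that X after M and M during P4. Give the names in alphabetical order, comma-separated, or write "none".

Target P4 = [July 12, July 23].
Intermediaries M with M during P4: P3.
Via P3 — items with X after P3: P8.
Union: P8.

P8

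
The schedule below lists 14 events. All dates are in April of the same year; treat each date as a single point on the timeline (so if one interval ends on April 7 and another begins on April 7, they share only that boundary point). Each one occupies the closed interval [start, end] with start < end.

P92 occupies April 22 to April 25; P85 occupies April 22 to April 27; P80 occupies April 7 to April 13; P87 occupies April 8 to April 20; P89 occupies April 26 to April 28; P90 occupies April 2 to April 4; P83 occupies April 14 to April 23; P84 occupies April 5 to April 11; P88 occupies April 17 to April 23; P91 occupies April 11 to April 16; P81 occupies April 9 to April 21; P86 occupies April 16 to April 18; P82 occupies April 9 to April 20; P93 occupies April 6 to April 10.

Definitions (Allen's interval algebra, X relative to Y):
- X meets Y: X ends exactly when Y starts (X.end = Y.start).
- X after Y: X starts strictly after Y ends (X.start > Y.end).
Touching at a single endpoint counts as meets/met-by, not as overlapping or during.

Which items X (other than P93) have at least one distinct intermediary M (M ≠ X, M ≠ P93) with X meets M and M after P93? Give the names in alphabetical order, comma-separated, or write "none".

Target P93 = [April 6, April 10].
Intermediaries M with M after P93: P83, P85, P86, P88, P89, P91, P92.
Via P83 — items with X meets P83: none.
Via P85 — items with X meets P85: none.
Via P86 — items with X meets P86: P91.
Via P88 — items with X meets P88: none.
Via P89 — items with X meets P89: none.
Via P91 — items with X meets P91: P84.
Via P92 — items with X meets P92: none.
Union: P84, P91.

P84, P91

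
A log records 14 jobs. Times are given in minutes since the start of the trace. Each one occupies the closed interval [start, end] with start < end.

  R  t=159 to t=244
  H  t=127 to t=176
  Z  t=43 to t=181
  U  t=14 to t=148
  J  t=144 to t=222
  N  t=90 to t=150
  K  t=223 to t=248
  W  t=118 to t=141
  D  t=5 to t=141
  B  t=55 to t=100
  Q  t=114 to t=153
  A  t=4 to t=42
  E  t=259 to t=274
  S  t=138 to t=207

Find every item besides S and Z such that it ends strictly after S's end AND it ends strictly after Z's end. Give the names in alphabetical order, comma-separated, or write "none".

E, J, K, R

Conditions: its end is strictly after S's end (X.end > t=207) AND its end is strictly after Z's end (X.end > t=181).
A: end t=42 > t=207? ✗; end t=42 > t=181? ✗ → no.
B: end t=100 > t=207? ✗; end t=100 > t=181? ✗ → no.
D: end t=141 > t=207? ✗; end t=141 > t=181? ✗ → no.
E: end t=274 > t=207? ✓; end t=274 > t=181? ✓ → yes.
H: end t=176 > t=207? ✗; end t=176 > t=181? ✗ → no.
J: end t=222 > t=207? ✓; end t=222 > t=181? ✓ → yes.
K: end t=248 > t=207? ✓; end t=248 > t=181? ✓ → yes.
N: end t=150 > t=207? ✗; end t=150 > t=181? ✗ → no.
Q: end t=153 > t=207? ✗; end t=153 > t=181? ✗ → no.
R: end t=244 > t=207? ✓; end t=244 > t=181? ✓ → yes.
U: end t=148 > t=207? ✗; end t=148 > t=181? ✗ → no.
W: end t=141 > t=207? ✗; end t=141 > t=181? ✗ → no.
Result: E, J, K, R.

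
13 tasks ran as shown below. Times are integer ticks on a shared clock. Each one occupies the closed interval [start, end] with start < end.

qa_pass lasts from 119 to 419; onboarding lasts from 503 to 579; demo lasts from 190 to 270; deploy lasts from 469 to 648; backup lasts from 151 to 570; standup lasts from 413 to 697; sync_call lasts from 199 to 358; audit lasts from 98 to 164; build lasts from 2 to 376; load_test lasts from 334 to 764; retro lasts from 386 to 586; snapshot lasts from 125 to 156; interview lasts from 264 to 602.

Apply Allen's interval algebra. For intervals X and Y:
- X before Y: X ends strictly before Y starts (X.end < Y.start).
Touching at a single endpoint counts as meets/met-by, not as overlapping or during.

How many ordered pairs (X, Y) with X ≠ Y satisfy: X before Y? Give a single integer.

Checking all 156 ordered pairs for relation 'before'; matching pairs in alphabetical order:
(audit, demo): audit before demo ✓
(audit, deploy): audit before deploy ✓
(audit, interview): audit before interview ✓
(audit, load_test): audit before load_test ✓
(audit, onboarding): audit before onboarding ✓
(audit, retro): audit before retro ✓
(audit, standup): audit before standup ✓
(audit, sync_call): audit before sync_call ✓
(build, deploy): build before deploy ✓
(build, onboarding): build before onboarding ✓
(build, retro): build before retro ✓
(build, standup): build before standup ✓
(demo, deploy): demo before deploy ✓
(demo, load_test): demo before load_test ✓
(demo, onboarding): demo before onboarding ✓
(demo, retro): demo before retro ✓
(demo, standup): demo before standup ✓
(qa_pass, deploy): qa_pass before deploy ✓
(qa_pass, onboarding): qa_pass before onboarding ✓
(snapshot, demo): snapshot before demo ✓
(snapshot, deploy): snapshot before deploy ✓
(snapshot, interview): snapshot before interview ✓
(snapshot, load_test): snapshot before load_test ✓
(snapshot, onboarding): snapshot before onboarding ✓
... plus 7 further pairs not listed.
Count: 31.

31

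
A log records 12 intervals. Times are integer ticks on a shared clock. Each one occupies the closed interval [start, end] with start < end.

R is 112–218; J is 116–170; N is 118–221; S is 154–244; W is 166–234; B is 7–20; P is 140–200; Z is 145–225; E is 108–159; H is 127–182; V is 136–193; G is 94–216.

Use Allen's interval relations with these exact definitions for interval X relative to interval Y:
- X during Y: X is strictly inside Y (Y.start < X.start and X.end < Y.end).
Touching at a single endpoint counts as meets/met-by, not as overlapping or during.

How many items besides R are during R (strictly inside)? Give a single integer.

4

Target R = [112, 218].
B [7, 20] → before → no.
E [108, 159] → overlaps → no.
G [94, 216] → overlaps → no.
H [127, 182] → during → counts.
J [116, 170] → during → counts.
N [118, 221] → overlapped-by → no.
P [140, 200] → during → counts.
S [154, 244] → overlapped-by → no.
V [136, 193] → during → counts.
W [166, 234] → overlapped-by → no.
Z [145, 225] → overlapped-by → no.
Total: 4.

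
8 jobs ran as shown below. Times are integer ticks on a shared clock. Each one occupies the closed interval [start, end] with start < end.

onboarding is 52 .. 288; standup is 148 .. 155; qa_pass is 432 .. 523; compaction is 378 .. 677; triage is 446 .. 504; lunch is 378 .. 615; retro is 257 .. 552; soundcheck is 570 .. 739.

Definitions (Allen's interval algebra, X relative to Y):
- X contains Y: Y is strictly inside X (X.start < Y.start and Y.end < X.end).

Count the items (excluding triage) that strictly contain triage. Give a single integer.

4

Target triage = [446, 504].
compaction [378, 677] → contains → counts.
lunch [378, 615] → contains → counts.
onboarding [52, 288] → before → no.
qa_pass [432, 523] → contains → counts.
retro [257, 552] → contains → counts.
soundcheck [570, 739] → after → no.
standup [148, 155] → before → no.
Total: 4.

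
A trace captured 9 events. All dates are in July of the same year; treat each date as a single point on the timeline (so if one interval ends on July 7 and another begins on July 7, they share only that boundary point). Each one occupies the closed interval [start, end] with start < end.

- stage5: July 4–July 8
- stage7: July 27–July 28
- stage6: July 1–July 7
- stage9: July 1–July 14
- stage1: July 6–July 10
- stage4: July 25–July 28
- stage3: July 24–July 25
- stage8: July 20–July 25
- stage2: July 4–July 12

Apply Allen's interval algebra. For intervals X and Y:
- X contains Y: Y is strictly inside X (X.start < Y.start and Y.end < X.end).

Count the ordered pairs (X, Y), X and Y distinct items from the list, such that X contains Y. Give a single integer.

Checking all 72 ordered pairs for relation 'contains'; matching pairs in alphabetical order:
(stage2, stage1): stage2 contains stage1 ✓
(stage9, stage1): stage9 contains stage1 ✓
(stage9, stage2): stage9 contains stage2 ✓
(stage9, stage5): stage9 contains stage5 ✓
Count: 4.

4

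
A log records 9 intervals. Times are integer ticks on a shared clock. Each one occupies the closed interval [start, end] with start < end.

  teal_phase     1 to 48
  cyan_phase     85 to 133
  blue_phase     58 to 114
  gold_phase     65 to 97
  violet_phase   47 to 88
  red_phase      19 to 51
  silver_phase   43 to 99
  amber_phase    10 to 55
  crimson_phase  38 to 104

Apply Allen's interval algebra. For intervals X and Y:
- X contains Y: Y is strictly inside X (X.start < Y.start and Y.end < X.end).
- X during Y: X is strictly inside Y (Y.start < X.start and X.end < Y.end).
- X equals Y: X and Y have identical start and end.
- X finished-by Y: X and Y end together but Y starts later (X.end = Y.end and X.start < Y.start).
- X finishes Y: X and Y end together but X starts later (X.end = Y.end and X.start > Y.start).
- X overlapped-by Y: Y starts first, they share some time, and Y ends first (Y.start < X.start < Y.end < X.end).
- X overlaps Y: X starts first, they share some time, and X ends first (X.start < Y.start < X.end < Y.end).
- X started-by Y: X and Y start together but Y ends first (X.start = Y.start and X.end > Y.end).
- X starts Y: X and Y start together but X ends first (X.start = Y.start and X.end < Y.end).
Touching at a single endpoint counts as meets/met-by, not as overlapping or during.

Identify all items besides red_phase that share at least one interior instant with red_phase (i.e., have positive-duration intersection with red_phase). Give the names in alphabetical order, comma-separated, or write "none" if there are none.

Target red_phase = [19, 51].
amber_phase [10, 55] → contains → yes.
blue_phase [58, 114] → after → no.
crimson_phase [38, 104] → overlapped-by → yes.
cyan_phase [85, 133] → after → no.
gold_phase [65, 97] → after → no.
silver_phase [43, 99] → overlapped-by → yes.
teal_phase [1, 48] → overlaps → yes.
violet_phase [47, 88] → overlapped-by → yes.
Result: amber_phase, crimson_phase, silver_phase, teal_phase, violet_phase.

amber_phase, crimson_phase, silver_phase, teal_phase, violet_phase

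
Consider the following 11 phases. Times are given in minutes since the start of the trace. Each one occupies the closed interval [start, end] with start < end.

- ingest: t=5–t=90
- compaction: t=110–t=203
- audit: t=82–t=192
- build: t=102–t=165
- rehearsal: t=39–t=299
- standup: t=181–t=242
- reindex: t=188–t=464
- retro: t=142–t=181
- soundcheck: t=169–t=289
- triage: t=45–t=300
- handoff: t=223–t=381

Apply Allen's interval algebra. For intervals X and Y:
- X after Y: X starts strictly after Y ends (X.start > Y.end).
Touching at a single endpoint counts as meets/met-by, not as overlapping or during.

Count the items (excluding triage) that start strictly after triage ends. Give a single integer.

Target triage = [t=45, t=300].
audit [t=82, t=192] → during → no.
build [t=102, t=165] → during → no.
compaction [t=110, t=203] → during → no.
handoff [t=223, t=381] → overlapped-by → no.
ingest [t=5, t=90] → overlaps → no.
rehearsal [t=39, t=299] → overlaps → no.
reindex [t=188, t=464] → overlapped-by → no.
retro [t=142, t=181] → during → no.
soundcheck [t=169, t=289] → during → no.
standup [t=181, t=242] → during → no.
Total: 0.

0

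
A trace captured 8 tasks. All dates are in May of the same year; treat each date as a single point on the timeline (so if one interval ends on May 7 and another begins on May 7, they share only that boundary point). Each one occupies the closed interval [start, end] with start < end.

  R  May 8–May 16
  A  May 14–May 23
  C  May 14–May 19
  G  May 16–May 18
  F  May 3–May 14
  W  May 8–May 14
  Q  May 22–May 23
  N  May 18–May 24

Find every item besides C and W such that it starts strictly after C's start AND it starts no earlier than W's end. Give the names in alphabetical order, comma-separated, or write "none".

G, N, Q

Conditions: its start is strictly after C's start (X.start > May 14) AND its start is no earlier than W's end (X.start >= May 14).
A: start May 14 > May 14? ✗; start May 14 >= May 14? ✓ → no.
F: start May 3 > May 14? ✗; start May 3 >= May 14? ✗ → no.
G: start May 16 > May 14? ✓; start May 16 >= May 14? ✓ → yes.
N: start May 18 > May 14? ✓; start May 18 >= May 14? ✓ → yes.
Q: start May 22 > May 14? ✓; start May 22 >= May 14? ✓ → yes.
R: start May 8 > May 14? ✗; start May 8 >= May 14? ✗ → no.
Result: G, N, Q.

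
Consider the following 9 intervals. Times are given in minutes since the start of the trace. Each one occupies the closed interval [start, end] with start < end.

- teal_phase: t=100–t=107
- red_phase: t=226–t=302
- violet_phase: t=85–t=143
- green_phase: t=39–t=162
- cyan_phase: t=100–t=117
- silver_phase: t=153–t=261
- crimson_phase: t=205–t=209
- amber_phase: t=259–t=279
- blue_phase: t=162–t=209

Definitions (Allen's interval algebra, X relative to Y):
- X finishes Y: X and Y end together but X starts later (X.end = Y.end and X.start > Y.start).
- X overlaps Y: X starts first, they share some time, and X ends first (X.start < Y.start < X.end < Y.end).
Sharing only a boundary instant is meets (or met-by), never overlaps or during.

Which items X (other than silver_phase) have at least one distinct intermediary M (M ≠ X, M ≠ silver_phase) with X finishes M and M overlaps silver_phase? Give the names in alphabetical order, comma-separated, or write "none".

none

Target silver_phase = [t=153, t=261].
Intermediaries M with M overlaps silver_phase: green_phase.
Via green_phase — items with X finishes green_phase: none.
Union: none.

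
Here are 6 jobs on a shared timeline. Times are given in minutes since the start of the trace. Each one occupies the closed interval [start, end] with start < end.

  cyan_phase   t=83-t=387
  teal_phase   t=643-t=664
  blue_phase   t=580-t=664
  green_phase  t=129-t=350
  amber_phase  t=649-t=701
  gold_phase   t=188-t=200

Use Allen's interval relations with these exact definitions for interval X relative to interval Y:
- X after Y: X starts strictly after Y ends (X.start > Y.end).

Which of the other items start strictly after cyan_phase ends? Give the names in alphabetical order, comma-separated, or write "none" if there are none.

Target cyan_phase = [t=83, t=387].
amber_phase [t=649, t=701] → after → yes.
blue_phase [t=580, t=664] → after → yes.
gold_phase [t=188, t=200] → during → no.
green_phase [t=129, t=350] → during → no.
teal_phase [t=643, t=664] → after → yes.
Result: amber_phase, blue_phase, teal_phase.

amber_phase, blue_phase, teal_phase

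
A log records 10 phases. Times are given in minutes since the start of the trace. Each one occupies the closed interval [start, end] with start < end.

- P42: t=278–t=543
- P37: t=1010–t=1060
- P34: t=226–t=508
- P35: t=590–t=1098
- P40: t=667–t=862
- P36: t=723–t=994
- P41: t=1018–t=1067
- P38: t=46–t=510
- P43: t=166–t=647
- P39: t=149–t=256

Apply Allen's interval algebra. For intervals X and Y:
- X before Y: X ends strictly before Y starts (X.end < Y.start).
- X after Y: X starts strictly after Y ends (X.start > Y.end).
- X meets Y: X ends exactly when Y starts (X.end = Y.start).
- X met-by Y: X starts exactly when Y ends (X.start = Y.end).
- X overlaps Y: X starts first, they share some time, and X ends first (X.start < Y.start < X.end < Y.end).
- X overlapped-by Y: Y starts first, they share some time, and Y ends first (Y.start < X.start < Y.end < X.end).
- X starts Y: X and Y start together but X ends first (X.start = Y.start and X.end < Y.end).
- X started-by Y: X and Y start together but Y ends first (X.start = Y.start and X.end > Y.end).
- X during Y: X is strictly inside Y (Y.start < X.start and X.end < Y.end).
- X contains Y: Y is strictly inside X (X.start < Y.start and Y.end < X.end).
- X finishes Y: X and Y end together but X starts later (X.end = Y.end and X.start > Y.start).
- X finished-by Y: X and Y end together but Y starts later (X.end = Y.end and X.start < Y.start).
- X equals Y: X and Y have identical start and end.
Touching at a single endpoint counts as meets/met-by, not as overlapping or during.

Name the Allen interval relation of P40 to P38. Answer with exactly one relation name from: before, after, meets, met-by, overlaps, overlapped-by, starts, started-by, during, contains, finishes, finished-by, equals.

after

P40 = [t=667, t=862]; P38 = [t=46, t=510].
Compare endpoints: P40.start > P38.start, P40.start > P38.end, P40.end > P38.start, P40.end > P38.end.
That pattern is 'after'.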